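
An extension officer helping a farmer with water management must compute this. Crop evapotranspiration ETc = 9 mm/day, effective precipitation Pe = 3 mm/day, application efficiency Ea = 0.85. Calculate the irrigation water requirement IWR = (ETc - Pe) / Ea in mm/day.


IWR = (ETc - Pe) / Ea
    = (9 - 3) / 0.85
    = 6 / 0.85
    = 7.06 mm/day


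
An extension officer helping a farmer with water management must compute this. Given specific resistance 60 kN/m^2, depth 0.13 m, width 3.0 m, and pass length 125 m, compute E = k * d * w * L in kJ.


E = k * d * w * L
  = 60 * 0.13 * 3.0 * 125
  = 2925 kJ


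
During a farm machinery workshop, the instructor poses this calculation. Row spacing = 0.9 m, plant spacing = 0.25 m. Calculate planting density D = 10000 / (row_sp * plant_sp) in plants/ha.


D = 10000 / (row_sp * plant_sp)
  = 10000 / (0.9 * 0.25)
  = 10000 / 0.2250
  = 44444.44 plants/ha


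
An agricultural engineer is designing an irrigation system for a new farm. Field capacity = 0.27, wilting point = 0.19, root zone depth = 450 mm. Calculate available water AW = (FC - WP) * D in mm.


AW = (FC - WP) * D
   = (0.27 - 0.19) * 450
   = 0.08 * 450
   = 36 mm


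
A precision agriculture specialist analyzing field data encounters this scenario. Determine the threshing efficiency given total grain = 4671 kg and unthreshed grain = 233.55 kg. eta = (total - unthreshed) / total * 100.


eta = (total - unthreshed) / total * 100
    = (4671 - 233.55) / 4671 * 100
    = 4437.45 / 4671 * 100
    = 95%


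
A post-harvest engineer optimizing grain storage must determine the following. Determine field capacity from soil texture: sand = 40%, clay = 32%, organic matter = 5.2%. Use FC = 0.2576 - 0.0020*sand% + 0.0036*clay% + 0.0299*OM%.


FC = 0.2576 - 0.0020*40 + 0.0036*32 + 0.0299*5.2
   = 0.2576 - 0.0800 + 0.1152 + 0.1555
   = 0.4483


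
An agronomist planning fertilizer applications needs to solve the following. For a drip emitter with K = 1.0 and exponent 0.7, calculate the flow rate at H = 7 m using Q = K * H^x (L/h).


Q = K * H^x
  = 1.0 * 7^0.7
  = 1.0 * 3.9045
  = 3.90 L/h


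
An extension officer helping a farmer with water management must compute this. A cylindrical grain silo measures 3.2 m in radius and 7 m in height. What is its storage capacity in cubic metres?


V = pi * r^2 * h
  = pi * 3.2^2 * 7
  = pi * 10.24 * 7
  = 225.19 m^3


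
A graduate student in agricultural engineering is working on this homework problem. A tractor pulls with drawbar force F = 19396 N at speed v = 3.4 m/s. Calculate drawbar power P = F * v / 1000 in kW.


P = F * v / 1000
  = 19396 * 3.4 / 1000
  = 65946.40 / 1000
  = 65.95 kW


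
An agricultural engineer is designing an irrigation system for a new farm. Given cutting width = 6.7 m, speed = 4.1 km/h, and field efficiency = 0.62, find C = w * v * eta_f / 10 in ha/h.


C = w * v * eta_f / 10
  = 6.7 * 4.1 * 0.62 / 10
  = 17.03 / 10
  = 1.70 ha/h


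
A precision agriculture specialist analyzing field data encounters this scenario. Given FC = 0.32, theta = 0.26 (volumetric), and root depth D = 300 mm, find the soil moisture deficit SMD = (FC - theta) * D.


SMD = (FC - theta) * D
    = (0.32 - 0.26) * 300
    = 0.060 * 300
    = 18 mm


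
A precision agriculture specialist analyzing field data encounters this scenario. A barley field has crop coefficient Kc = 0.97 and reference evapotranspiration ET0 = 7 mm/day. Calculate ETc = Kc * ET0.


ETc = Kc * ET0
    = 0.97 * 7
    = 6.79 mm/day


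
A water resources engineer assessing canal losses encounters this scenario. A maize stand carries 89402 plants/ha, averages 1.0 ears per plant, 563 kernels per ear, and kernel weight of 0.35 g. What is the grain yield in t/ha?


Y = density * ears * kernels * kw
  = 89402 * 1.0 * 563 * 0.35 g/ha
  = 17616664.10 g/ha
  = 17616.66 kg/ha = 17.62 t/ha


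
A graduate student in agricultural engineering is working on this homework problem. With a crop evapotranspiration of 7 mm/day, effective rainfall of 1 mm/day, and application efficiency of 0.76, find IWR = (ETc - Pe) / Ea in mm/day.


IWR = (ETc - Pe) / Ea
    = (7 - 1) / 0.76
    = 6 / 0.76
    = 7.89 mm/day


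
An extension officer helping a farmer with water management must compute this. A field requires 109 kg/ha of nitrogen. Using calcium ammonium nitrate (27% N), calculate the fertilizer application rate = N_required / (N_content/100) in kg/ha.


Rate = N_required / (N_content / 100)
     = 109 / (27 / 100)
     = 109 / 0.27
     = 403.70 kg/ha


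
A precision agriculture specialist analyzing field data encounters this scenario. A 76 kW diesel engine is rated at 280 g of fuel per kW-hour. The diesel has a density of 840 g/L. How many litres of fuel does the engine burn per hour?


FC = P * BSFC / rho_fuel
   = 76 * 280 / 840
   = 21280 / 840
   = 25.33 L/h


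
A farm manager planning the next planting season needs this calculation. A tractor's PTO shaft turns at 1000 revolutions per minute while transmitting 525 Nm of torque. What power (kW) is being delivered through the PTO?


P = 2*pi*n*T / 60000
  = 2*pi * 1000 * 525 / 60000
  = 3298672.29 / 60000
  = 54.98 kW


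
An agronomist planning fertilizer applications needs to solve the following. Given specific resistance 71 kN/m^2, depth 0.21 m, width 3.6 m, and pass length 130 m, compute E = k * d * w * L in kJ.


E = k * d * w * L
  = 71 * 0.21 * 3.6 * 130
  = 6977.88 kJ


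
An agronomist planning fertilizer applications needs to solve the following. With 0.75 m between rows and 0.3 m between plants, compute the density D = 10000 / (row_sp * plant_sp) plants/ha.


D = 10000 / (row_sp * plant_sp)
  = 10000 / (0.75 * 0.3)
  = 10000 / 0.2250
  = 44444.44 plants/ha


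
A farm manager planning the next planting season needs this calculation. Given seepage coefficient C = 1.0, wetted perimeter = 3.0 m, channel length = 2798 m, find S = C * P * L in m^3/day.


S = C * P * L
  = 1.0 * 3.0 * 2798
  = 8394 m^3/day


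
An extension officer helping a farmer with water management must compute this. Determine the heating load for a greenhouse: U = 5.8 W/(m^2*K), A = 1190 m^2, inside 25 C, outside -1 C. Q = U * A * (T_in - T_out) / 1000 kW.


dT = 25 - (-1) = 26 K
Q = U * A * dT
  = 5.8 * 1190 * 26
  = 179452 W = 179.45 kW


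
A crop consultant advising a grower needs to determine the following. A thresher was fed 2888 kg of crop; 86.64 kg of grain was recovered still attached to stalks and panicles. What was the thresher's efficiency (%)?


eta = (total - unthreshed) / total * 100
    = (2888 - 86.64) / 2888 * 100
    = 2801.36 / 2888 * 100
    = 97%


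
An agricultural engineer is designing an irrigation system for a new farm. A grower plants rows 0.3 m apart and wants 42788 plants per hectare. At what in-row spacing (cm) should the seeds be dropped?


spacing = 10000 / (row_sp * density)
        = 10000 / (0.3 * 42788)
        = 10000 / 12836.40
        = 0.77903 m = 77.90 cm


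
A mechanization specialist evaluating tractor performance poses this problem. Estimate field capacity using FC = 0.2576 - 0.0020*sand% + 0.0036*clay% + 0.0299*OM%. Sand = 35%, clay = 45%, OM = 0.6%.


FC = 0.2576 - 0.0020*35 + 0.0036*45 + 0.0299*0.6
   = 0.2576 - 0.0700 + 0.1620 + 0.0179
   = 0.3675


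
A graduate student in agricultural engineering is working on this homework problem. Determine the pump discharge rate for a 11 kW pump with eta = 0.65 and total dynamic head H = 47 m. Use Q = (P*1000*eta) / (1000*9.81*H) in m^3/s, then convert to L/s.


Q = (P * 1000 * eta) / (rho * g * H)
  = (11 * 1000 * 0.65) / (1000 * 9.81 * 47)
  = 7150 / 461070
  = 0.01551 m^3/s = 15.51 L/s


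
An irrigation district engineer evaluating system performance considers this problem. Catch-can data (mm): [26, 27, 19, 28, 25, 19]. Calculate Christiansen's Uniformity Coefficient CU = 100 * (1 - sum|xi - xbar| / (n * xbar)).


xbar = 144 / 6 = 24
sum|xi - xbar| = 20
CU = 100 * (1 - 20 / (6 * 24))
   = 100 * (1 - 0.1389)
   = 86.11%


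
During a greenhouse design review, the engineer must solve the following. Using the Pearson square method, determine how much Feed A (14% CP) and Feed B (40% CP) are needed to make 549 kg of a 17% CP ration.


parts_A = CP_b - target = 40 - 17 = 23
parts_B = target - CP_a = 17 - 14 = 3
total_parts = 23 + 3 = 26
Feed A = 549 * 23 / 26 = 485.65 kg
Feed B = 549 * 3 / 26 = 63.35 kg

485.65 kg


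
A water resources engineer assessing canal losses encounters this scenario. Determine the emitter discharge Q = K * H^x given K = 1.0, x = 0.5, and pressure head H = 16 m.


Q = K * H^x
  = 1.0 * 16^0.5
  = 1.0 * 4
  = 4 L/h


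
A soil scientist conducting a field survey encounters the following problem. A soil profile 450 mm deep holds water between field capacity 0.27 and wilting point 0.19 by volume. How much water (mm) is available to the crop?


AW = (FC - WP) * D
   = (0.27 - 0.19) * 450
   = 0.08 * 450
   = 36 mm


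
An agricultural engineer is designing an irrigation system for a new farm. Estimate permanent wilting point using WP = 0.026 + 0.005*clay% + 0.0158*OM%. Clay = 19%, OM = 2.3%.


WP = 0.026 + 0.005*19 + 0.0158*2.3
   = 0.026 + 0.0950 + 0.0363
   = 0.1573


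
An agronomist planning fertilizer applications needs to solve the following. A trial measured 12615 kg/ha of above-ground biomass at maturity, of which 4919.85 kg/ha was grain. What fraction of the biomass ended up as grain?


HI = grain_yield / biomass
   = 4919.85 / 12615
   = 0.39


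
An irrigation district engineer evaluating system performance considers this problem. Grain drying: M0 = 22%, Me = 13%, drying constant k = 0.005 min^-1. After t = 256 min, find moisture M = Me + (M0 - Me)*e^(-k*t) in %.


M = Me + (M0 - Me) * e^(-k*t)
  = 13 + (22 - 13) * e^(-0.005*256)
  = 13 + 9 * e^(-1.280)
  = 13 + 9 * 0.27804
  = 13 + 2.5023
  = 15.50%


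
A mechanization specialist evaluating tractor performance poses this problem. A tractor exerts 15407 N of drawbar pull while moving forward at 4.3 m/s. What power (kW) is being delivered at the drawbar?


P = F * v / 1000
  = 15407 * 4.3 / 1000
  = 66250.10 / 1000
  = 66.25 kW


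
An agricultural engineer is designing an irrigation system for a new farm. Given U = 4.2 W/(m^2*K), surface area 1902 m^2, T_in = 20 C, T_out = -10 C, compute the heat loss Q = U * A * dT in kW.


dT = 20 - (-10) = 30 K
Q = U * A * dT
  = 4.2 * 1902 * 30
  = 239652 W = 239.65 kW


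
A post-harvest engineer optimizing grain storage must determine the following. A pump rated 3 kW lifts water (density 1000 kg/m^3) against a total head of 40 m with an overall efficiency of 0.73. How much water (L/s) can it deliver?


Q = (P * 1000 * eta) / (rho * g * H)
  = (3 * 1000 * 0.73) / (1000 * 9.81 * 40)
  = 2190 / 392400
  = 0.00558 m^3/s = 5.58 L/s


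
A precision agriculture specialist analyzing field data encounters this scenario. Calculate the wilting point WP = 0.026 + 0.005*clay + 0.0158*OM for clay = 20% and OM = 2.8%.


WP = 0.026 + 0.005*20 + 0.0158*2.8
   = 0.026 + 0.1000 + 0.0442
   = 0.1702


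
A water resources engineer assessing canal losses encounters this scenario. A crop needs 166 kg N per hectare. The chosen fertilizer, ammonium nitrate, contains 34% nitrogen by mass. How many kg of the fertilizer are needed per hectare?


Rate = N_required / (N_content / 100)
     = 166 / (34 / 100)
     = 166 / 0.34
     = 488.24 kg/ha


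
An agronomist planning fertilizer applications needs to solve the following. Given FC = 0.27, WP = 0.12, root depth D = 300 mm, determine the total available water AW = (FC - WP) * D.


AW = (FC - WP) * D
   = (0.27 - 0.12) * 300
   = 0.15 * 300
   = 45 mm


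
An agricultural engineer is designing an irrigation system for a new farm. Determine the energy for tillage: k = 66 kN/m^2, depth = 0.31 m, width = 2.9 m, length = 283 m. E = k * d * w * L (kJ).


E = k * d * w * L
  = 66 * 0.31 * 2.9 * 283
  = 16791.52 kJ


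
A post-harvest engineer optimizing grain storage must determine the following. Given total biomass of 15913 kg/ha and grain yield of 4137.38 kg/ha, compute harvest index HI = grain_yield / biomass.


HI = grain_yield / biomass
   = 4137.38 / 15913
   = 0.26


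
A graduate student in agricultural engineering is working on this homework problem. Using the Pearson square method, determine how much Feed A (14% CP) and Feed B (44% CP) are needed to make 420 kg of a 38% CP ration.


parts_A = CP_b - target = 44 - 38 = 6
parts_B = target - CP_a = 38 - 14 = 24
total_parts = 6 + 24 = 30
Feed A = 420 * 6 / 30 = 84 kg
Feed B = 420 * 24 / 30 = 336 kg

84 kg


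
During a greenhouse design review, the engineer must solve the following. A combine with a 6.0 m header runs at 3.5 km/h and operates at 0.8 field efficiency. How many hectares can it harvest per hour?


C = w * v * eta_f / 10
  = 6.0 * 3.5 * 0.8 / 10
  = 16.80 / 10
  = 1.68 ha/h


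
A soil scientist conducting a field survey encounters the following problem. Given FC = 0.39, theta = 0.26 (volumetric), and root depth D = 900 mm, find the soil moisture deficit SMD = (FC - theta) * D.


SMD = (FC - theta) * D
    = (0.39 - 0.26) * 900
    = 0.130 * 900
    = 117 mm


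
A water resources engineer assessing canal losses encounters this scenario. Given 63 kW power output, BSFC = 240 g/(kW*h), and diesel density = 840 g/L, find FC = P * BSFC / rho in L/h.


FC = P * BSFC / rho_fuel
   = 63 * 240 / 840
   = 15120 / 840
   = 18 L/h


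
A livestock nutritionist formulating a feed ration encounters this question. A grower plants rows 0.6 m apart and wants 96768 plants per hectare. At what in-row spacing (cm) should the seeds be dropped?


spacing = 10000 / (row_sp * density)
        = 10000 / (0.6 * 96768)
        = 10000 / 58060.80
        = 0.17223 m = 17.22 cm


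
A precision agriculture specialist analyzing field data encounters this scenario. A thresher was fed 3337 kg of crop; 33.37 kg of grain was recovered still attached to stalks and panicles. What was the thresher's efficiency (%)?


eta = (total - unthreshed) / total * 100
    = (3337 - 33.37) / 3337 * 100
    = 3303.63 / 3337 * 100
    = 99%


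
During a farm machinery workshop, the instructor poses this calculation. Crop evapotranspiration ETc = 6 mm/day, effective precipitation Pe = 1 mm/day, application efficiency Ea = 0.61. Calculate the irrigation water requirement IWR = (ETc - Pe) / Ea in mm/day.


IWR = (ETc - Pe) / Ea
    = (6 - 1) / 0.61
    = 5 / 0.61
    = 8.20 mm/day


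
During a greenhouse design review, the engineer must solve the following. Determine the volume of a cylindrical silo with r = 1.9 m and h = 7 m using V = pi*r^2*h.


V = pi * r^2 * h
  = pi * 1.9^2 * 7
  = pi * 3.61 * 7
  = 79.39 m^3


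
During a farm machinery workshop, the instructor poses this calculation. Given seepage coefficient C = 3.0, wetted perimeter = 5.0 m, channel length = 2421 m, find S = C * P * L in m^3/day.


S = C * P * L
  = 3.0 * 5.0 * 2421
  = 36315 m^3/day


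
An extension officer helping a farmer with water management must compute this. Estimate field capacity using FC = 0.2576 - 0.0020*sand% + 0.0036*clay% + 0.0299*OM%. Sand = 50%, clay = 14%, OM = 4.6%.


FC = 0.2576 - 0.0020*50 + 0.0036*14 + 0.0299*4.6
   = 0.2576 - 0.1000 + 0.0504 + 0.1375
   = 0.3455


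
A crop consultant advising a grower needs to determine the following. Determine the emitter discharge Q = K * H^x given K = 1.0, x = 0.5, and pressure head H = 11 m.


Q = K * H^x
  = 1.0 * 11^0.5
  = 1.0 * 3.3166
  = 3.32 L/h


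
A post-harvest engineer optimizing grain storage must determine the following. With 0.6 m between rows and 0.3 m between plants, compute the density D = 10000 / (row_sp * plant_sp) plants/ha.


D = 10000 / (row_sp * plant_sp)
  = 10000 / (0.6 * 0.3)
  = 10000 / 0.1800
  = 55555.56 plants/ha


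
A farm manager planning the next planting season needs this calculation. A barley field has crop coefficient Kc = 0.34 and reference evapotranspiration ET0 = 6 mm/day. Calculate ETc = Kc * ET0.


ETc = Kc * ET0
    = 0.34 * 6
    = 2.04 mm/day


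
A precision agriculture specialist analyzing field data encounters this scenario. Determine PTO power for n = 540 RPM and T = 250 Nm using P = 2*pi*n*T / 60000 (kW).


P = 2*pi*n*T / 60000
  = 2*pi * 540 * 250 / 60000
  = 848230.02 / 60000
  = 14.14 kW


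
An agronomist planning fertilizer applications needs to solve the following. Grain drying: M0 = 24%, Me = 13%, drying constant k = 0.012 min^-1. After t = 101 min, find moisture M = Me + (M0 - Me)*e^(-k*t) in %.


M = Me + (M0 - Me) * e^(-k*t)
  = 13 + (24 - 13) * e^(-0.012*101)
  = 13 + 11 * e^(-1.212)
  = 13 + 11 * 0.29760
  = 13 + 3.2736
  = 16.27%


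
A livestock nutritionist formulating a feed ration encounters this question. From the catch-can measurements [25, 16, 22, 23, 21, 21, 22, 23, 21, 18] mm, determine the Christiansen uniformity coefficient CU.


xbar = 212 / 10 = 21.200
sum|xi - xbar| = 18
CU = 100 * (1 - 18 / (10 * 21.200))
   = 100 * (1 - 0.0849)
   = 91.51%


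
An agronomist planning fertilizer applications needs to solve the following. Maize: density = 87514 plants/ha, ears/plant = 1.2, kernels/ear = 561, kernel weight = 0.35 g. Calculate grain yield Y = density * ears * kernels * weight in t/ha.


Y = density * ears * kernels * kw
  = 87514 * 1.2 * 561 * 0.35 g/ha
  = 20620048.68 g/ha
  = 20620.05 kg/ha = 20.62 t/ha


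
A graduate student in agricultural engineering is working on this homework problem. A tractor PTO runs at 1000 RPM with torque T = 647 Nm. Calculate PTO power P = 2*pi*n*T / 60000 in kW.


P = 2*pi*n*T / 60000
  = 2*pi * 1000 * 647 / 60000
  = 4065220.89 / 60000
  = 67.75 kW


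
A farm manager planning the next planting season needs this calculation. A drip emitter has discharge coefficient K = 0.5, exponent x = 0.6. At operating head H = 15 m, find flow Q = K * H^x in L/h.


Q = K * H^x
  = 0.5 * 15^0.6
  = 0.5 * 5.0776
  = 2.54 L/h


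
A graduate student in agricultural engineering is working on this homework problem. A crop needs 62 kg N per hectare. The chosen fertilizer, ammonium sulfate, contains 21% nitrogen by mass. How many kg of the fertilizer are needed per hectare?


Rate = N_required / (N_content / 100)
     = 62 / (21 / 100)
     = 62 / 0.21
     = 295.24 kg/ha


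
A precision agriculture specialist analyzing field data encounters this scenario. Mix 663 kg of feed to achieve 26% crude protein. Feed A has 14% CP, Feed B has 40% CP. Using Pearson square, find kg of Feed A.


parts_A = CP_b - target = 40 - 26 = 14
parts_B = target - CP_a = 26 - 14 = 12
total_parts = 14 + 12 = 26
Feed A = 663 * 14 / 26 = 357 kg
Feed B = 663 * 12 / 26 = 306 kg

357 kg


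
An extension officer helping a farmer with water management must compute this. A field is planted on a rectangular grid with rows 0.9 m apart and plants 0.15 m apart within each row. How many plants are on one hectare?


D = 10000 / (row_sp * plant_sp)
  = 10000 / (0.9 * 0.15)
  = 10000 / 0.1350
  = 74074.07 plants/ha


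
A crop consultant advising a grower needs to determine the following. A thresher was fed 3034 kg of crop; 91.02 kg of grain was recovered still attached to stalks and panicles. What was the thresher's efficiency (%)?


eta = (total - unthreshed) / total * 100
    = (3034 - 91.02) / 3034 * 100
    = 2942.98 / 3034 * 100
    = 97%


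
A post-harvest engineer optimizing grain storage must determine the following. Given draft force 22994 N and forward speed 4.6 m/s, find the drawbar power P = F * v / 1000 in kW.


P = F * v / 1000
  = 22994 * 4.6 / 1000
  = 105772.40 / 1000
  = 105.77 kW


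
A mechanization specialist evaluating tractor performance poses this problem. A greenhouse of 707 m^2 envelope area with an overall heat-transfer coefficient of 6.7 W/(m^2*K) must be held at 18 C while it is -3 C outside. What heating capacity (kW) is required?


dT = 18 - (-3) = 21 K
Q = U * A * dT
  = 6.7 * 707 * 21
  = 99474.90 W = 99.47 kW


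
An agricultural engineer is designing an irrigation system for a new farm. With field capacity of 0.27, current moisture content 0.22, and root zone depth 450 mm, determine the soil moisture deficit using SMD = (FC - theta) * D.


SMD = (FC - theta) * D
    = (0.27 - 0.22) * 450
    = 0.050 * 450
    = 22.50 mm


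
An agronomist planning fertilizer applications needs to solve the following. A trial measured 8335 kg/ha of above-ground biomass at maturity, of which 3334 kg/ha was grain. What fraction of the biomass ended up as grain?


HI = grain_yield / biomass
   = 3334 / 8335
   = 0.40


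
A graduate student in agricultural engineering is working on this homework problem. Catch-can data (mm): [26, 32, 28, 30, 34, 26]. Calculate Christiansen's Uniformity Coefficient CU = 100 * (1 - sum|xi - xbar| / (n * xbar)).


xbar = 176 / 6 = 29.333
sum|xi - xbar| = 16
CU = 100 * (1 - 16 / (6 * 29.333))
   = 100 * (1 - 0.0909)
   = 90.91%


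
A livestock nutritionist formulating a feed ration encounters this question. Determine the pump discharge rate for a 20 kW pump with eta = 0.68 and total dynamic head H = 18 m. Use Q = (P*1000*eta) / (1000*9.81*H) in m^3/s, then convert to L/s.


Q = (P * 1000 * eta) / (rho * g * H)
  = (20 * 1000 * 0.68) / (1000 * 9.81 * 18)
  = 13600 / 176580
  = 0.07702 m^3/s = 77.02 L/s


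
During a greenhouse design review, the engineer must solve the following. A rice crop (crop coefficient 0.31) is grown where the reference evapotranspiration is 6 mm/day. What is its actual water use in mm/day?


ETc = Kc * ET0
    = 0.31 * 6
    = 1.86 mm/day


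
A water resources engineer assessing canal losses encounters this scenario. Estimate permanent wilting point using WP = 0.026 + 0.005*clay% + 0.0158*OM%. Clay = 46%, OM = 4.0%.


WP = 0.026 + 0.005*46 + 0.0158*4.0
   = 0.026 + 0.2300 + 0.0632
   = 0.3192


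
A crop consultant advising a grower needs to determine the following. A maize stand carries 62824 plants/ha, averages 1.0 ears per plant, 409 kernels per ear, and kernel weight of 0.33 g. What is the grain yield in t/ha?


Y = density * ears * kernels * kw
  = 62824 * 1.0 * 409 * 0.33 g/ha
  = 8479355.28 g/ha
  = 8479.36 kg/ha = 8.48 t/ha


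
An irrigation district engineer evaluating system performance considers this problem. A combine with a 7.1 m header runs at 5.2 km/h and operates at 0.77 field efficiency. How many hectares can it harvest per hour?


C = w * v * eta_f / 10
  = 7.1 * 5.2 * 0.77 / 10
  = 28.43 / 10
  = 2.84 ha/h


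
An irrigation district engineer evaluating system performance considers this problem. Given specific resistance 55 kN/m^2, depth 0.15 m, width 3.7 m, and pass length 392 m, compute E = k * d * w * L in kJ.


E = k * d * w * L
  = 55 * 0.15 * 3.7 * 392
  = 11965.80 kJ


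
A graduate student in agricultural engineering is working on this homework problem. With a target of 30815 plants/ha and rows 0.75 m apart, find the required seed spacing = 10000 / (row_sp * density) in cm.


spacing = 10000 / (row_sp * density)
        = 10000 / (0.75 * 30815)
        = 10000 / 23111.25
        = 0.43269 m = 43.27 cm


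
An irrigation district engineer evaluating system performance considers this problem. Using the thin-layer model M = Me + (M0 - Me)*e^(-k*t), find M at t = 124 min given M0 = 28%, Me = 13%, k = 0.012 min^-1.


M = Me + (M0 - Me) * e^(-k*t)
  = 13 + (28 - 13) * e^(-0.012*124)
  = 13 + 15 * e^(-1.488)
  = 13 + 15 * 0.22582
  = 13 + 3.3874
  = 16.39%


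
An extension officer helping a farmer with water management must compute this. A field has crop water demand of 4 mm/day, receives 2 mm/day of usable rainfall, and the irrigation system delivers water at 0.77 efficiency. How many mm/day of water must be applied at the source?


IWR = (ETc - Pe) / Ea
    = (4 - 2) / 0.77
    = 2 / 0.77
    = 2.60 mm/day


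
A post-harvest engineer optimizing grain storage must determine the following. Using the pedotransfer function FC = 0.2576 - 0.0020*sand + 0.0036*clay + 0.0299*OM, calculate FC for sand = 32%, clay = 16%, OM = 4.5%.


FC = 0.2576 - 0.0020*32 + 0.0036*16 + 0.0299*4.5
   = 0.2576 - 0.0640 + 0.0576 + 0.1346
   = 0.3858


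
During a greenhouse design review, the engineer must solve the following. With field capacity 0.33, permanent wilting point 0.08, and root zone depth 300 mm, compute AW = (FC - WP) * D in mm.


AW = (FC - WP) * D
   = (0.33 - 0.08) * 300
   = 0.25 * 300
   = 75 mm


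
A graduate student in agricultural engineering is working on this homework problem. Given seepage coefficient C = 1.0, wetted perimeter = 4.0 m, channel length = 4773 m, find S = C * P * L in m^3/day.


S = C * P * L
  = 1.0 * 4.0 * 4773
  = 19092 m^3/day


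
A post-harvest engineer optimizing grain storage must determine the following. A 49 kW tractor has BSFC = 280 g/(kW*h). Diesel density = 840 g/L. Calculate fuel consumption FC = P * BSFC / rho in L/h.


FC = P * BSFC / rho_fuel
   = 49 * 280 / 840
   = 13720 / 840
   = 16.33 L/h


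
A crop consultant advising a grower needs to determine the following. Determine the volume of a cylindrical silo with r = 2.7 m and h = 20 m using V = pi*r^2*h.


V = pi * r^2 * h
  = pi * 2.7^2 * 20
  = pi * 7.29 * 20
  = 458.04 m^3


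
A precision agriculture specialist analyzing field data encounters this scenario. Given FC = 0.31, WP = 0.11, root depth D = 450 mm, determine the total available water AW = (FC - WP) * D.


AW = (FC - WP) * D
   = (0.31 - 0.11) * 450
   = 0.20 * 450
   = 90 mm


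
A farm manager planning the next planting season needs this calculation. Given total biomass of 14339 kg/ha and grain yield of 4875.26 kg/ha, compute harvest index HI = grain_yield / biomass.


HI = grain_yield / biomass
   = 4875.26 / 14339
   = 0.34


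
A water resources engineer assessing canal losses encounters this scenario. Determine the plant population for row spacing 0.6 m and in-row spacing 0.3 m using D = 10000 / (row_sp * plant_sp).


D = 10000 / (row_sp * plant_sp)
  = 10000 / (0.6 * 0.3)
  = 10000 / 0.1800
  = 55555.56 plants/ha


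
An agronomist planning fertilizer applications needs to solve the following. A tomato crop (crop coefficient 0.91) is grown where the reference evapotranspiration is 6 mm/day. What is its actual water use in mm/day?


ETc = Kc * ET0
    = 0.91 * 6
    = 5.46 mm/day


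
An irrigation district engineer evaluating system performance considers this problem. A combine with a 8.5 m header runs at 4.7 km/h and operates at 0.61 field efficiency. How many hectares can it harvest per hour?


C = w * v * eta_f / 10
  = 8.5 * 4.7 * 0.61 / 10
  = 24.37 / 10
  = 2.44 ha/h


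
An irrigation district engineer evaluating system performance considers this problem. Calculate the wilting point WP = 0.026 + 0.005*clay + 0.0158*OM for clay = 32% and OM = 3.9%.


WP = 0.026 + 0.005*32 + 0.0158*3.9
   = 0.026 + 0.1600 + 0.0616
   = 0.2476


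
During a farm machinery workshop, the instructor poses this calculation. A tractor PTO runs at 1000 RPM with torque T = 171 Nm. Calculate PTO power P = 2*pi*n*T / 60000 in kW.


P = 2*pi*n*T / 60000
  = 2*pi * 1000 * 171 / 60000
  = 1074424.69 / 60000
  = 17.91 kW


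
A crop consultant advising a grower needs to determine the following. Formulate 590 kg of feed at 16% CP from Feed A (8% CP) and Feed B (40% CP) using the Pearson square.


parts_A = CP_b - target = 40 - 16 = 24
parts_B = target - CP_a = 16 - 8 = 8
total_parts = 24 + 8 = 32
Feed A = 590 * 24 / 32 = 442.50 kg
Feed B = 590 * 8 / 32 = 147.50 kg

442.50 kg


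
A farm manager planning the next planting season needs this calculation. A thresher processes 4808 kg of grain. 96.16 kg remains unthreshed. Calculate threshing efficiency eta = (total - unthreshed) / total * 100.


eta = (total - unthreshed) / total * 100
    = (4808 - 96.16) / 4808 * 100
    = 4711.84 / 4808 * 100
    = 98%


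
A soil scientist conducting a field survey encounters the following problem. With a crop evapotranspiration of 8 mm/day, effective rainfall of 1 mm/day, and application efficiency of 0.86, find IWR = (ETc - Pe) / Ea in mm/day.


IWR = (ETc - Pe) / Ea
    = (8 - 1) / 0.86
    = 7 / 0.86
    = 8.14 mm/day


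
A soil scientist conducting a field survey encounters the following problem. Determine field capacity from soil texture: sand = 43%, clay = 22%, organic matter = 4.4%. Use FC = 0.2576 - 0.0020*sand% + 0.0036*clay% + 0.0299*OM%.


FC = 0.2576 - 0.0020*43 + 0.0036*22 + 0.0299*4.4
   = 0.2576 - 0.0860 + 0.0792 + 0.1316
   = 0.3824


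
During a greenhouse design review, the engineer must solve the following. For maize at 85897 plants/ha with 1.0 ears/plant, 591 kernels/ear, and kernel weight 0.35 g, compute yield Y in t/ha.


Y = density * ears * kernels * kw
  = 85897 * 1.0 * 591 * 0.35 g/ha
  = 17767794.45 g/ha
  = 17767.79 kg/ha = 17.77 t/ha


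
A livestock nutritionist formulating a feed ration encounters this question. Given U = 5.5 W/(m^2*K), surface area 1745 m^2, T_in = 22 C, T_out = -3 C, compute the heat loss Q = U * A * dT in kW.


dT = 22 - (-3) = 25 K
Q = U * A * dT
  = 5.5 * 1745 * 25
  = 239937.50 W = 239.94 kW


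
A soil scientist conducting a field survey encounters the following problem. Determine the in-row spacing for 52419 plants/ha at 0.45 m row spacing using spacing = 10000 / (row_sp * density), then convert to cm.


spacing = 10000 / (row_sp * density)
        = 10000 / (0.45 * 52419)
        = 10000 / 23588.55
        = 0.42393 m = 42.39 cm


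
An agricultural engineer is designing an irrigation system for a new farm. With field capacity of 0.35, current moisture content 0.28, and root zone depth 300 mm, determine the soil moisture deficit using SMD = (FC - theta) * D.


SMD = (FC - theta) * D
    = (0.35 - 0.28) * 300
    = 0.070 * 300
    = 21 mm


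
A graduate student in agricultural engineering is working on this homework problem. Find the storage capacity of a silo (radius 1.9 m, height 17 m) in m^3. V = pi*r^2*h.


V = pi * r^2 * h
  = pi * 1.9^2 * 17
  = pi * 3.61 * 17
  = 192.80 m^3


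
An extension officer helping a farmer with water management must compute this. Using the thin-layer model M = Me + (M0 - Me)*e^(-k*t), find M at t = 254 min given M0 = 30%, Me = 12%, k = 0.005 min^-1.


M = Me + (M0 - Me) * e^(-k*t)
  = 12 + (30 - 12) * e^(-0.005*254)
  = 12 + 18 * e^(-1.270)
  = 12 + 18 * 0.28083
  = 12 + 5.0550
  = 17.05%


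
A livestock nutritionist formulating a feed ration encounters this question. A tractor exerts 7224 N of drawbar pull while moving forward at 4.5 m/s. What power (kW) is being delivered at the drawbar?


P = F * v / 1000
  = 7224 * 4.5 / 1000
  = 32508 / 1000
  = 32.51 kW


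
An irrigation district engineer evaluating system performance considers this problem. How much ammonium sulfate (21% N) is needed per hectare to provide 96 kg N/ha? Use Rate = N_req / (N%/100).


Rate = N_required / (N_content / 100)
     = 96 / (21 / 100)
     = 96 / 0.21
     = 457.14 kg/ha


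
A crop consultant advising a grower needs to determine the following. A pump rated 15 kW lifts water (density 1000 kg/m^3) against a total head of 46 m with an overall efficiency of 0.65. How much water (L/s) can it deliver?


Q = (P * 1000 * eta) / (rho * g * H)
  = (15 * 1000 * 0.65) / (1000 * 9.81 * 46)
  = 9750 / 451260
  = 0.02161 m^3/s = 21.61 L/s


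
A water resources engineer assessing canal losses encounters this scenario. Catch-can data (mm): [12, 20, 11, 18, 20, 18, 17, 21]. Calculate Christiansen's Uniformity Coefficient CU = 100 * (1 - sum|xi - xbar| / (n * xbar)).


xbar = 137 / 8 = 17.125
sum|xi - xbar| = 22.750
CU = 100 * (1 - 22.750 / (8 * 17.125))
   = 100 * (1 - 0.1661)
   = 83.39%


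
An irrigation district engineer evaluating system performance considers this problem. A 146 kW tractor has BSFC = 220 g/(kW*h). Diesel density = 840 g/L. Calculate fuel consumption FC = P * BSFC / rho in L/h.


FC = P * BSFC / rho_fuel
   = 146 * 220 / 840
   = 32120 / 840
   = 38.24 L/h


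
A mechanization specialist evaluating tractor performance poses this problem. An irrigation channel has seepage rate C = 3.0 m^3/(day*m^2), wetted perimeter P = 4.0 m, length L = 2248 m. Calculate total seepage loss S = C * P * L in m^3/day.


S = C * P * L
  = 3.0 * 4.0 * 2248
  = 26976 m^3/day


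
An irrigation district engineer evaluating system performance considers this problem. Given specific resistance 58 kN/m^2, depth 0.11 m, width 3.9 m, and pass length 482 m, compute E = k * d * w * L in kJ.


E = k * d * w * L
  = 58 * 0.11 * 3.9 * 482
  = 11993.12 kJ


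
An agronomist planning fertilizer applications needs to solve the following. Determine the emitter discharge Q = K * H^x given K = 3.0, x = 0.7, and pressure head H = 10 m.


Q = K * H^x
  = 3.0 * 10^0.7
  = 3.0 * 5.0119
  = 15.04 L/h


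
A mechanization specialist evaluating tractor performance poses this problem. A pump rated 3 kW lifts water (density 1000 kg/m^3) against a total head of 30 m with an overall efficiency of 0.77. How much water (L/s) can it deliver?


Q = (P * 1000 * eta) / (rho * g * H)
  = (3 * 1000 * 0.77) / (1000 * 9.81 * 30)
  = 2310 / 294300
  = 0.00785 m^3/s = 7.85 L/s


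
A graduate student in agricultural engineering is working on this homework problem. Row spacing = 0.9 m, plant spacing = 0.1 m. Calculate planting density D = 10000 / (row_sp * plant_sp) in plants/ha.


D = 10000 / (row_sp * plant_sp)
  = 10000 / (0.9 * 0.1)
  = 10000 / 0.0900
  = 111111.11 plants/ha


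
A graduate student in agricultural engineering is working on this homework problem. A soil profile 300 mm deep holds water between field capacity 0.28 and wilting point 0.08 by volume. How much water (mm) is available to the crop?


AW = (FC - WP) * D
   = (0.28 - 0.08) * 300
   = 0.20 * 300
   = 60 mm


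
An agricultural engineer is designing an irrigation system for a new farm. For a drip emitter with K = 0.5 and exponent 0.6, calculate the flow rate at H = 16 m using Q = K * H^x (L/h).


Q = K * H^x
  = 0.5 * 16^0.6
  = 0.5 * 5.2780
  = 2.64 L/h


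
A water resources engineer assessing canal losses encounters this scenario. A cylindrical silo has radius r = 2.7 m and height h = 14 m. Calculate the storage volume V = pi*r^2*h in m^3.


V = pi * r^2 * h
  = pi * 2.7^2 * 14
  = pi * 7.29 * 14
  = 320.63 m^3


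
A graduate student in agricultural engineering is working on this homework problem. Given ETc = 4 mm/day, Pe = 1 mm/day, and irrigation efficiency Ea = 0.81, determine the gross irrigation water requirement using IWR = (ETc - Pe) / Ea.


IWR = (ETc - Pe) / Ea
    = (4 - 1) / 0.81
    = 3 / 0.81
    = 3.70 mm/day


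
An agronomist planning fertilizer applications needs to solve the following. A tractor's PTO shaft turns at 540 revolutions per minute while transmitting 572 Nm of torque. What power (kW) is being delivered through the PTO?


P = 2*pi*n*T / 60000
  = 2*pi * 540 * 572 / 60000
  = 1940750.28 / 60000
  = 32.35 kW


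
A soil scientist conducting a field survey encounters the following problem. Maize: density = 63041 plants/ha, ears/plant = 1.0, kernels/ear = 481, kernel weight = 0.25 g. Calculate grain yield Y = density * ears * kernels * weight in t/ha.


Y = density * ears * kernels * kw
  = 63041 * 1.0 * 481 * 0.25 g/ha
  = 7580680.25 g/ha
  = 7580.68 kg/ha = 7.58 t/ha


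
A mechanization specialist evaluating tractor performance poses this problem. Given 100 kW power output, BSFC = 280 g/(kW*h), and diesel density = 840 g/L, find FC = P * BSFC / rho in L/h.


FC = P * BSFC / rho_fuel
   = 100 * 280 / 840
   = 28000 / 840
   = 33.33 L/h


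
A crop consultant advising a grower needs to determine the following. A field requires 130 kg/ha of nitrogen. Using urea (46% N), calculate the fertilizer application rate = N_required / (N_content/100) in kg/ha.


Rate = N_required / (N_content / 100)
     = 130 / (46 / 100)
     = 130 / 0.46
     = 282.61 kg/ha


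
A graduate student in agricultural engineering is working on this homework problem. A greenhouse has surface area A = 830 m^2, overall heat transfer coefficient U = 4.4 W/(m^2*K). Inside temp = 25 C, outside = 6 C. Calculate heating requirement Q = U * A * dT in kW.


dT = 25 - (6) = 19 K
Q = U * A * dT
  = 4.4 * 830 * 19
  = 69388 W = 69.39 kW


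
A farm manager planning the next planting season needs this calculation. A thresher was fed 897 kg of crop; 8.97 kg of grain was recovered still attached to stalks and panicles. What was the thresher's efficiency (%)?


eta = (total - unthreshed) / total * 100
    = (897 - 8.97) / 897 * 100
    = 888.03 / 897 * 100
    = 99%


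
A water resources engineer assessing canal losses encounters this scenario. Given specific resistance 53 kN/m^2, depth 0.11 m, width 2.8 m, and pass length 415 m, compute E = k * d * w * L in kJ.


E = k * d * w * L
  = 53 * 0.11 * 2.8 * 415
  = 6774.46 kJ


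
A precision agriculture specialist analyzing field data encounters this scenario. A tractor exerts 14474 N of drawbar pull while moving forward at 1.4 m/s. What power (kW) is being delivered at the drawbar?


P = F * v / 1000
  = 14474 * 1.4 / 1000
  = 20263.60 / 1000
  = 20.26 kW


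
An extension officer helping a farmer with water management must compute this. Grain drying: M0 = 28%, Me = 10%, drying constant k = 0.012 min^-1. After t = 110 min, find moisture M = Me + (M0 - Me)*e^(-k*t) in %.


M = Me + (M0 - Me) * e^(-k*t)
  = 10 + (28 - 10) * e^(-0.012*110)
  = 10 + 18 * e^(-1.320)
  = 10 + 18 * 0.26714
  = 10 + 4.8084
  = 14.81%


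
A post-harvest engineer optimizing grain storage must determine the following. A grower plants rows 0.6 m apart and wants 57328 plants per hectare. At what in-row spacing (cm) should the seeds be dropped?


spacing = 10000 / (row_sp * density)
        = 10000 / (0.6 * 57328)
        = 10000 / 34396.80
        = 0.29072 m = 29.07 cm


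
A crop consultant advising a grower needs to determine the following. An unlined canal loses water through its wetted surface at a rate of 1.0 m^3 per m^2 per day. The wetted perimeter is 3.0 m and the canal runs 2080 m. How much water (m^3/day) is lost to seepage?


S = C * P * L
  = 1.0 * 3.0 * 2080
  = 6240 m^3/day


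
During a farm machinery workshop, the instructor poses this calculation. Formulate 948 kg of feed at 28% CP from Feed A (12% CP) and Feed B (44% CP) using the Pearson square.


parts_A = CP_b - target = 44 - 28 = 16
parts_B = target - CP_a = 28 - 12 = 16
total_parts = 16 + 16 = 32
Feed A = 948 * 16 / 32 = 474 kg
Feed B = 948 * 16 / 32 = 474 kg


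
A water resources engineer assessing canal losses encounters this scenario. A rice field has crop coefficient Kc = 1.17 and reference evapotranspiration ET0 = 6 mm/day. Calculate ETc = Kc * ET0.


ETc = Kc * ET0
    = 1.17 * 6
    = 7.02 mm/day


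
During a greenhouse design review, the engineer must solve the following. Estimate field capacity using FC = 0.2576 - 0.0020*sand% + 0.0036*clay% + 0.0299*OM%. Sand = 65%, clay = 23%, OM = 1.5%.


FC = 0.2576 - 0.0020*65 + 0.0036*23 + 0.0299*1.5
   = 0.2576 - 0.1300 + 0.0828 + 0.0449
   = 0.2553


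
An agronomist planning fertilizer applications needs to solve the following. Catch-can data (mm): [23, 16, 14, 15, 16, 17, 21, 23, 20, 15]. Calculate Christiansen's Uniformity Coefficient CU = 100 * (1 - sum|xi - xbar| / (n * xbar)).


xbar = 180 / 10 = 18
sum|xi - xbar| = 30
CU = 100 * (1 - 30 / (10 * 18))
   = 100 * (1 - 0.1667)
   = 83.33%


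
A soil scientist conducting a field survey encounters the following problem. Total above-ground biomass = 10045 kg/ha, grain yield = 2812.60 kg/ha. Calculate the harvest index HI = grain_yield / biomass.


HI = grain_yield / biomass
   = 2812.60 / 10045
   = 0.28
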